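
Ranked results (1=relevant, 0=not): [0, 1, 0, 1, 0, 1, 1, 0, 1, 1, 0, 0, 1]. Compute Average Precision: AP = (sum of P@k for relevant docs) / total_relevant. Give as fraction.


Computing P@k for each relevant position:
Position 1: not relevant
Position 2: relevant, P@2 = 1/2 = 1/2
Position 3: not relevant
Position 4: relevant, P@4 = 2/4 = 1/2
Position 5: not relevant
Position 6: relevant, P@6 = 3/6 = 1/2
Position 7: relevant, P@7 = 4/7 = 4/7
Position 8: not relevant
Position 9: relevant, P@9 = 5/9 = 5/9
Position 10: relevant, P@10 = 6/10 = 3/5
Position 11: not relevant
Position 12: not relevant
Position 13: relevant, P@13 = 7/13 = 7/13
Sum of P@k = 1/2 + 1/2 + 1/2 + 4/7 + 5/9 + 3/5 + 7/13 = 30839/8190
AP = 30839/8190 / 7 = 30839/57330

30839/57330


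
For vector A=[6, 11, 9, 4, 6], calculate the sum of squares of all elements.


|A|^2 = sum of squared components
A[0]^2 = 6^2 = 36
A[1]^2 = 11^2 = 121
A[2]^2 = 9^2 = 81
A[3]^2 = 4^2 = 16
A[4]^2 = 6^2 = 36
Sum = 36 + 121 + 81 + 16 + 36 = 290

290


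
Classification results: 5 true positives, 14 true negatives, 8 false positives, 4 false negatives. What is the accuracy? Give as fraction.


Accuracy = (TP + TN) / (TP + TN + FP + FN)
TP + TN = 5 + 14 = 19
Total = 5 + 14 + 8 + 4 = 31
Accuracy = 19 / 31 = 19/31

19/31


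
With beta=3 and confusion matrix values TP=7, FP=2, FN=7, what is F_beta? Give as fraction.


P = TP/(TP+FP) = 7/9 = 7/9
R = TP/(TP+FN) = 7/14 = 1/2
beta^2 = 3^2 = 9
(1 + beta^2) = 10
Numerator = (1+beta^2)*P*R = 35/9
Denominator = beta^2*P + R = 7 + 1/2 = 15/2
F_beta = 14/27

14/27


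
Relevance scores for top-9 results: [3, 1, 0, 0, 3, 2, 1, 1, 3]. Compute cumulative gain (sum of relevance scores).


Cumulative Gain = sum of relevance scores
Position 1: rel=3, running sum=3
Position 2: rel=1, running sum=4
Position 3: rel=0, running sum=4
Position 4: rel=0, running sum=4
Position 5: rel=3, running sum=7
Position 6: rel=2, running sum=9
Position 7: rel=1, running sum=10
Position 8: rel=1, running sum=11
Position 9: rel=3, running sum=14
CG = 14

14


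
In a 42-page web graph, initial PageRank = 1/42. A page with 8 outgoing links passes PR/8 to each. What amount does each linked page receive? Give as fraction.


Initial PR = 1/42 = 1/42
Outlinks = 8
Contribution per link = PR / outlinks
= 1/42 / 8
= 1/336

1/336


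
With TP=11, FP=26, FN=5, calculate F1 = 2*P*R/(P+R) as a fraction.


F1 = 2 * P * R / (P + R)
P = TP/(TP+FP) = 11/37 = 11/37
R = TP/(TP+FN) = 11/16 = 11/16
2 * P * R = 2 * 11/37 * 11/16 = 121/296
P + R = 11/37 + 11/16 = 583/592
F1 = 121/296 / 583/592 = 22/53

22/53


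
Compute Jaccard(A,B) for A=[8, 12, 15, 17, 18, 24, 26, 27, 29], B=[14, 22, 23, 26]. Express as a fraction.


A intersect B = [26]
|A intersect B| = 1
A union B = [8, 12, 14, 15, 17, 18, 22, 23, 24, 26, 27, 29]
|A union B| = 12
Jaccard = 1/12 = 1/12

1/12


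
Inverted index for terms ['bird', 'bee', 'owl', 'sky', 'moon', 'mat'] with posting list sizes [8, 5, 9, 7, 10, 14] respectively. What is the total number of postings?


Summing posting list sizes:
'bird': 8 postings
'bee': 5 postings
'owl': 9 postings
'sky': 7 postings
'moon': 10 postings
'mat': 14 postings
Total = 8 + 5 + 9 + 7 + 10 + 14 = 53

53


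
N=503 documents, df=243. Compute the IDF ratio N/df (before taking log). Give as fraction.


IDF ratio = N / df
= 503 / 243
= 503/243

503/243


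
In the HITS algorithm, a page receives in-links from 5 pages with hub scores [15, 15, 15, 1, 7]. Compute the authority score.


Authority = sum of hub scores of in-linkers
In-link 1: hub score = 15
In-link 2: hub score = 15
In-link 3: hub score = 15
In-link 4: hub score = 1
In-link 5: hub score = 7
Authority = 15 + 15 + 15 + 1 + 7 = 53

53


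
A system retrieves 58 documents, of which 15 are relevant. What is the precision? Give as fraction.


Precision = relevant_retrieved / total_retrieved
= 15 / 58
= 15 / (15 + 43)
= 15/58

15/58


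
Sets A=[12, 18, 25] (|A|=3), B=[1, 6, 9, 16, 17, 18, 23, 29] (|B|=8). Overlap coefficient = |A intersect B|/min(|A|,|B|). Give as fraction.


A intersect B = [18]
|A intersect B| = 1
min(|A|, |B|) = min(3, 8) = 3
Overlap = 1 / 3 = 1/3

1/3


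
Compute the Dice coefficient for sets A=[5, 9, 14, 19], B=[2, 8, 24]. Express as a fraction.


A intersect B = []
|A intersect B| = 0
|A| = 4, |B| = 3
Dice = 2*0 / (4+3)
= 0 / 7 = 0

0


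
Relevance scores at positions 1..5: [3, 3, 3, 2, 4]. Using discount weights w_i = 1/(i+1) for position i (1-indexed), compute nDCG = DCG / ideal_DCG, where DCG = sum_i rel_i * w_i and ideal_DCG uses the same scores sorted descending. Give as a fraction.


Position discount weights w_i = 1/(i+1) for i=1..5:
Weights = [1/2, 1/3, 1/4, 1/5, 1/6]
Actual relevance: [3, 3, 3, 2, 4]
DCG = 3/2 + 3/3 + 3/4 + 2/5 + 4/6 = 259/60
Ideal relevance (sorted desc): [4, 3, 3, 3, 2]
Ideal DCG = 4/2 + 3/3 + 3/4 + 3/5 + 2/6 = 281/60
nDCG = DCG / ideal_DCG = 259/60 / 281/60 = 259/281

259/281


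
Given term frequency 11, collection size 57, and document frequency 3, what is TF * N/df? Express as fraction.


TF * (N/df)
= 11 * (57/3)
= 11 * 19
= 209

209


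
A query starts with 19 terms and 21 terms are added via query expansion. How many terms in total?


Original terms: 19
Expansion terms: 21
Total = 19 + 21 = 40

40


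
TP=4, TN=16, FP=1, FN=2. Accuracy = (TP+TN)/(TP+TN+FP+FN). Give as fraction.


Accuracy = (TP + TN) / (TP + TN + FP + FN)
TP + TN = 4 + 16 = 20
Total = 4 + 16 + 1 + 2 = 23
Accuracy = 20 / 23 = 20/23

20/23


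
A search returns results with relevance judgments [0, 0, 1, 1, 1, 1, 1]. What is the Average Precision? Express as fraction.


Computing P@k for each relevant position:
Position 1: not relevant
Position 2: not relevant
Position 3: relevant, P@3 = 1/3 = 1/3
Position 4: relevant, P@4 = 2/4 = 1/2
Position 5: relevant, P@5 = 3/5 = 3/5
Position 6: relevant, P@6 = 4/6 = 2/3
Position 7: relevant, P@7 = 5/7 = 5/7
Sum of P@k = 1/3 + 1/2 + 3/5 + 2/3 + 5/7 = 197/70
AP = 197/70 / 5 = 197/350

197/350


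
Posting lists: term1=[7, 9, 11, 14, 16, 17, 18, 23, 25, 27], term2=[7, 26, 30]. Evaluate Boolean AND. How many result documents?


Boolean AND: find intersection of posting lists
term1 docs: [7, 9, 11, 14, 16, 17, 18, 23, 25, 27]
term2 docs: [7, 26, 30]
Intersection: [7]
|intersection| = 1

1


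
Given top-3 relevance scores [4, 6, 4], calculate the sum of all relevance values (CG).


Cumulative Gain = sum of relevance scores
Position 1: rel=4, running sum=4
Position 2: rel=6, running sum=10
Position 3: rel=4, running sum=14
CG = 14

14


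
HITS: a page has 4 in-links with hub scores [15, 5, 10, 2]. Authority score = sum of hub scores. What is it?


Authority = sum of hub scores of in-linkers
In-link 1: hub score = 15
In-link 2: hub score = 5
In-link 3: hub score = 10
In-link 4: hub score = 2
Authority = 15 + 5 + 10 + 2 = 32

32


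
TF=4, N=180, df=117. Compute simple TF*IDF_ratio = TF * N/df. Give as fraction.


TF * (N/df)
= 4 * (180/117)
= 4 * 20/13
= 80/13

80/13


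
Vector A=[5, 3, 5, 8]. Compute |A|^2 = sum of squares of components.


|A|^2 = sum of squared components
A[0]^2 = 5^2 = 25
A[1]^2 = 3^2 = 9
A[2]^2 = 5^2 = 25
A[3]^2 = 8^2 = 64
Sum = 25 + 9 + 25 + 64 = 123

123


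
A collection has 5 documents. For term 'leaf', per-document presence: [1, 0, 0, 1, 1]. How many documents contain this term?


Checking each document for 'leaf':
Doc 1: present
Doc 2: absent
Doc 3: absent
Doc 4: present
Doc 5: present
df = sum of presences = 1 + 0 + 0 + 1 + 1 = 3

3


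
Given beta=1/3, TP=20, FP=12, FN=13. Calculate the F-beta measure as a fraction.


P = TP/(TP+FP) = 20/32 = 5/8
R = TP/(TP+FN) = 20/33 = 20/33
beta^2 = 1/3^2 = 1/9
(1 + beta^2) = 10/9
Numerator = (1+beta^2)*P*R = 125/297
Denominator = beta^2*P + R = 5/72 + 20/33 = 535/792
F_beta = 200/321

200/321


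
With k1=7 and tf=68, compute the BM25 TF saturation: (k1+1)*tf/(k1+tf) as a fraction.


BM25 TF component = (k1+1)*tf / (k1+tf)
k1 = 7, tf = 68
Numerator = (7+1)*68 = 544
Denominator = 7 + 68 = 75
= 544/75 = 544/75

544/75


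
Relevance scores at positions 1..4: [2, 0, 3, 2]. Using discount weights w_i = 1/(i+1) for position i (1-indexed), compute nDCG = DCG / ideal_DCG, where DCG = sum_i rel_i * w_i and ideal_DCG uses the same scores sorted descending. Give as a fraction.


Position discount weights w_i = 1/(i+1) for i=1..4:
Weights = [1/2, 1/3, 1/4, 1/5]
Actual relevance: [2, 0, 3, 2]
DCG = 2/2 + 0/3 + 3/4 + 2/5 = 43/20
Ideal relevance (sorted desc): [3, 2, 2, 0]
Ideal DCG = 3/2 + 2/3 + 2/4 + 0/5 = 8/3
nDCG = DCG / ideal_DCG = 43/20 / 8/3 = 129/160

129/160


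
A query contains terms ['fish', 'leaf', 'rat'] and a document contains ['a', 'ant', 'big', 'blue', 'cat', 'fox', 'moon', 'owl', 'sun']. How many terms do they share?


Query terms: ['fish', 'leaf', 'rat']
Document terms: ['a', 'ant', 'big', 'blue', 'cat', 'fox', 'moon', 'owl', 'sun']
Common terms: []
Overlap count = 0

0


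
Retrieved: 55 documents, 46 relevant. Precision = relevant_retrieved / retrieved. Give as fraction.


Precision = relevant_retrieved / total_retrieved
= 46 / 55
= 46 / (46 + 9)
= 46/55

46/55


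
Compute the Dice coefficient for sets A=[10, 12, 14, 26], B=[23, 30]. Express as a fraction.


A intersect B = []
|A intersect B| = 0
|A| = 4, |B| = 2
Dice = 2*0 / (4+2)
= 0 / 6 = 0

0


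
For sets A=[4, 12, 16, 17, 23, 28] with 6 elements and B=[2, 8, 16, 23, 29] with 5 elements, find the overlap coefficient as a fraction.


A intersect B = [16, 23]
|A intersect B| = 2
min(|A|, |B|) = min(6, 5) = 5
Overlap = 2 / 5 = 2/5

2/5


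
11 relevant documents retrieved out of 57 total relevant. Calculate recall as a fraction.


Recall = retrieved_relevant / total_relevant
= 11 / 57
= 11 / (11 + 46)
= 11/57

11/57


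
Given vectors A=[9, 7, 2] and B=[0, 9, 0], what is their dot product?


Dot product = sum of element-wise products
A[0]*B[0] = 9*0 = 0
A[1]*B[1] = 7*9 = 63
A[2]*B[2] = 2*0 = 0
Sum = 0 + 63 + 0 = 63

63


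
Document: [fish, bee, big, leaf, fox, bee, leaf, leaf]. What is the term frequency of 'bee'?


Document has 8 words
Scanning for 'bee':
Found at positions: [1, 5]
Count = 2

2


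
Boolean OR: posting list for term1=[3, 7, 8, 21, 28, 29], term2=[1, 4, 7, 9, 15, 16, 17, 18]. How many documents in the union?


Boolean OR: find union of posting lists
term1 docs: [3, 7, 8, 21, 28, 29]
term2 docs: [1, 4, 7, 9, 15, 16, 17, 18]
Union: [1, 3, 4, 7, 8, 9, 15, 16, 17, 18, 21, 28, 29]
|union| = 13

13


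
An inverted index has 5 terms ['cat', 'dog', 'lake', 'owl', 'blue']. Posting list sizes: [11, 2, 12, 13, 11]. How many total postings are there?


Summing posting list sizes:
'cat': 11 postings
'dog': 2 postings
'lake': 12 postings
'owl': 13 postings
'blue': 11 postings
Total = 11 + 2 + 12 + 13 + 11 = 49

49


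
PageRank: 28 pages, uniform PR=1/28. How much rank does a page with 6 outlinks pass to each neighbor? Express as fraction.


Initial PR = 1/28 = 1/28
Outlinks = 6
Contribution per link = PR / outlinks
= 1/28 / 6
= 1/168

1/168


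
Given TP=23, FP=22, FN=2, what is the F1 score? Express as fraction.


F1 = 2 * P * R / (P + R)
P = TP/(TP+FP) = 23/45 = 23/45
R = TP/(TP+FN) = 23/25 = 23/25
2 * P * R = 2 * 23/45 * 23/25 = 1058/1125
P + R = 23/45 + 23/25 = 322/225
F1 = 1058/1125 / 322/225 = 23/35

23/35


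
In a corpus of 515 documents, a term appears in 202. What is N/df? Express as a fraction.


IDF ratio = N / df
= 515 / 202
= 515/202

515/202


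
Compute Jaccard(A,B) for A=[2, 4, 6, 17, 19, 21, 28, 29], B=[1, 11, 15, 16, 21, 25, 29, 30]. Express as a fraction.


A intersect B = [21, 29]
|A intersect B| = 2
A union B = [1, 2, 4, 6, 11, 15, 16, 17, 19, 21, 25, 28, 29, 30]
|A union B| = 14
Jaccard = 2/14 = 1/7

1/7


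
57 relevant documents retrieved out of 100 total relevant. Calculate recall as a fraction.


Recall = retrieved_relevant / total_relevant
= 57 / 100
= 57 / (57 + 43)
= 57/100

57/100


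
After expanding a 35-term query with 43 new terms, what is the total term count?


Original terms: 35
Expansion terms: 43
Total = 35 + 43 = 78

78


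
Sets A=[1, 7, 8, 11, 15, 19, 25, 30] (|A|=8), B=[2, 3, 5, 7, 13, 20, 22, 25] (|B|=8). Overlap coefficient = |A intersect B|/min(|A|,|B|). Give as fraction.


A intersect B = [7, 25]
|A intersect B| = 2
min(|A|, |B|) = min(8, 8) = 8
Overlap = 2 / 8 = 1/4

1/4


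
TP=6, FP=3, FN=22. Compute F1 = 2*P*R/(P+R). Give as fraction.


F1 = 2 * P * R / (P + R)
P = TP/(TP+FP) = 6/9 = 2/3
R = TP/(TP+FN) = 6/28 = 3/14
2 * P * R = 2 * 2/3 * 3/14 = 2/7
P + R = 2/3 + 3/14 = 37/42
F1 = 2/7 / 37/42 = 12/37

12/37


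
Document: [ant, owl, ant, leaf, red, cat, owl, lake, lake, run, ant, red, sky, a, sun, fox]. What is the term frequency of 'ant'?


Document has 16 words
Scanning for 'ant':
Found at positions: [0, 2, 10]
Count = 3

3


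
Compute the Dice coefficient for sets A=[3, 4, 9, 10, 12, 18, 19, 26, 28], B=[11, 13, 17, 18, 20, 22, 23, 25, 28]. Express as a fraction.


A intersect B = [18, 28]
|A intersect B| = 2
|A| = 9, |B| = 9
Dice = 2*2 / (9+9)
= 4 / 18 = 2/9

2/9


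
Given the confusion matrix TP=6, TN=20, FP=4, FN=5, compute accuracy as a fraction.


Accuracy = (TP + TN) / (TP + TN + FP + FN)
TP + TN = 6 + 20 = 26
Total = 6 + 20 + 4 + 5 = 35
Accuracy = 26 / 35 = 26/35

26/35


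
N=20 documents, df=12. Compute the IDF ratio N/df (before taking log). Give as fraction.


IDF ratio = N / df
= 20 / 12
= 5/3

5/3


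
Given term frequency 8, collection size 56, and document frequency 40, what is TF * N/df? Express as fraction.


TF * (N/df)
= 8 * (56/40)
= 8 * 7/5
= 56/5

56/5


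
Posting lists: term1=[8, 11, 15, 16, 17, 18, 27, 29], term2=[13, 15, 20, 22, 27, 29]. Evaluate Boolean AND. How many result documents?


Boolean AND: find intersection of posting lists
term1 docs: [8, 11, 15, 16, 17, 18, 27, 29]
term2 docs: [13, 15, 20, 22, 27, 29]
Intersection: [15, 27, 29]
|intersection| = 3

3


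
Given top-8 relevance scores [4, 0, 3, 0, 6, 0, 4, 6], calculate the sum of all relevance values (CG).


Cumulative Gain = sum of relevance scores
Position 1: rel=4, running sum=4
Position 2: rel=0, running sum=4
Position 3: rel=3, running sum=7
Position 4: rel=0, running sum=7
Position 5: rel=6, running sum=13
Position 6: rel=0, running sum=13
Position 7: rel=4, running sum=17
Position 8: rel=6, running sum=23
CG = 23

23


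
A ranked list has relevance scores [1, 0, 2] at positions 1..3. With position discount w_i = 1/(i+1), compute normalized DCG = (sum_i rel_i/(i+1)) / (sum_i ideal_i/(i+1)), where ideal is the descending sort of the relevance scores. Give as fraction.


Position discount weights w_i = 1/(i+1) for i=1..3:
Weights = [1/2, 1/3, 1/4]
Actual relevance: [1, 0, 2]
DCG = 1/2 + 0/3 + 2/4 = 1
Ideal relevance (sorted desc): [2, 1, 0]
Ideal DCG = 2/2 + 1/3 + 0/4 = 4/3
nDCG = DCG / ideal_DCG = 1 / 4/3 = 3/4

3/4


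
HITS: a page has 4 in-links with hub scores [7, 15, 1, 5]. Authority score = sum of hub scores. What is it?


Authority = sum of hub scores of in-linkers
In-link 1: hub score = 7
In-link 2: hub score = 15
In-link 3: hub score = 1
In-link 4: hub score = 5
Authority = 7 + 15 + 1 + 5 = 28

28


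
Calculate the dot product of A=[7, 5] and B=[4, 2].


Dot product = sum of element-wise products
A[0]*B[0] = 7*4 = 28
A[1]*B[1] = 5*2 = 10
Sum = 28 + 10 = 38

38


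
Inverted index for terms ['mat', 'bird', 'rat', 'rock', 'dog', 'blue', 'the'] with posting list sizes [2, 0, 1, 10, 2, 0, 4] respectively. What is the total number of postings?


Summing posting list sizes:
'mat': 2 postings
'bird': 0 postings
'rat': 1 postings
'rock': 10 postings
'dog': 2 postings
'blue': 0 postings
'the': 4 postings
Total = 2 + 0 + 1 + 10 + 2 + 0 + 4 = 19

19


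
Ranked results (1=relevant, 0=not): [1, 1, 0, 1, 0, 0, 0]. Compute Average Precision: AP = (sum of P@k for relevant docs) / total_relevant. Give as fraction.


Computing P@k for each relevant position:
Position 1: relevant, P@1 = 1/1 = 1
Position 2: relevant, P@2 = 2/2 = 1
Position 3: not relevant
Position 4: relevant, P@4 = 3/4 = 3/4
Position 5: not relevant
Position 6: not relevant
Position 7: not relevant
Sum of P@k = 1 + 1 + 3/4 = 11/4
AP = 11/4 / 3 = 11/12

11/12


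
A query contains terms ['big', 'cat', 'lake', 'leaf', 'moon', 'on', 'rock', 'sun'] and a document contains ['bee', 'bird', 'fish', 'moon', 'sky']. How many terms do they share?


Query terms: ['big', 'cat', 'lake', 'leaf', 'moon', 'on', 'rock', 'sun']
Document terms: ['bee', 'bird', 'fish', 'moon', 'sky']
Common terms: ['moon']
Overlap count = 1

1


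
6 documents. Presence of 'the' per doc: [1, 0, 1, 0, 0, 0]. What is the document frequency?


Checking each document for 'the':
Doc 1: present
Doc 2: absent
Doc 3: present
Doc 4: absent
Doc 5: absent
Doc 6: absent
df = sum of presences = 1 + 0 + 1 + 0 + 0 + 0 = 2

2


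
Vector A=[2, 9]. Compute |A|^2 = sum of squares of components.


|A|^2 = sum of squared components
A[0]^2 = 2^2 = 4
A[1]^2 = 9^2 = 81
Sum = 4 + 81 = 85

85


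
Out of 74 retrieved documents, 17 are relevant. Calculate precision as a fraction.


Precision = relevant_retrieved / total_retrieved
= 17 / 74
= 17 / (17 + 57)
= 17/74

17/74


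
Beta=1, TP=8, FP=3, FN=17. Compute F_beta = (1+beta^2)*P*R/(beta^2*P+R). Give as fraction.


P = TP/(TP+FP) = 8/11 = 8/11
R = TP/(TP+FN) = 8/25 = 8/25
beta^2 = 1^2 = 1
(1 + beta^2) = 2
Numerator = (1+beta^2)*P*R = 128/275
Denominator = beta^2*P + R = 8/11 + 8/25 = 288/275
F_beta = 4/9

4/9


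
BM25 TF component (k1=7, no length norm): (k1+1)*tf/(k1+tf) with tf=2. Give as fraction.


BM25 TF component = (k1+1)*tf / (k1+tf)
k1 = 7, tf = 2
Numerator = (7+1)*2 = 16
Denominator = 7 + 2 = 9
= 16/9 = 16/9

16/9


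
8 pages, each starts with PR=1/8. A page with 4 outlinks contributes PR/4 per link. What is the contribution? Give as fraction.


Initial PR = 1/8 = 1/8
Outlinks = 4
Contribution per link = PR / outlinks
= 1/8 / 4
= 1/32

1/32


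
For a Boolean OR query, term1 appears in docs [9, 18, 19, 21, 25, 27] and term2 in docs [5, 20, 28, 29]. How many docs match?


Boolean OR: find union of posting lists
term1 docs: [9, 18, 19, 21, 25, 27]
term2 docs: [5, 20, 28, 29]
Union: [5, 9, 18, 19, 20, 21, 25, 27, 28, 29]
|union| = 10

10


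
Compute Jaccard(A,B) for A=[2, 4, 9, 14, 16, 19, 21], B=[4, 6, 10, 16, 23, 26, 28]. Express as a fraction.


A intersect B = [4, 16]
|A intersect B| = 2
A union B = [2, 4, 6, 9, 10, 14, 16, 19, 21, 23, 26, 28]
|A union B| = 12
Jaccard = 2/12 = 1/6

1/6


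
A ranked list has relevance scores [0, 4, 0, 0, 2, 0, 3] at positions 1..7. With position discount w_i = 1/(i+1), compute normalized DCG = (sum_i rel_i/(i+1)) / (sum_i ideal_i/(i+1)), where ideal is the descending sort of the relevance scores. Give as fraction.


Position discount weights w_i = 1/(i+1) for i=1..7:
Weights = [1/2, 1/3, 1/4, 1/5, 1/6, 1/7, 1/8]
Actual relevance: [0, 4, 0, 0, 2, 0, 3]
DCG = 0/2 + 4/3 + 0/4 + 0/5 + 2/6 + 0/7 + 3/8 = 49/24
Ideal relevance (sorted desc): [4, 3, 2, 0, 0, 0, 0]
Ideal DCG = 4/2 + 3/3 + 2/4 + 0/5 + 0/6 + 0/7 + 0/8 = 7/2
nDCG = DCG / ideal_DCG = 49/24 / 7/2 = 7/12

7/12


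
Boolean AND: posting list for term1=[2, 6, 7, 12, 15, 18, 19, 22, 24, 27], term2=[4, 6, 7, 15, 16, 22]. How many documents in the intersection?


Boolean AND: find intersection of posting lists
term1 docs: [2, 6, 7, 12, 15, 18, 19, 22, 24, 27]
term2 docs: [4, 6, 7, 15, 16, 22]
Intersection: [6, 7, 15, 22]
|intersection| = 4

4


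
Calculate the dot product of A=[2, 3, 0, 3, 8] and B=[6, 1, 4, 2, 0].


Dot product = sum of element-wise products
A[0]*B[0] = 2*6 = 12
A[1]*B[1] = 3*1 = 3
A[2]*B[2] = 0*4 = 0
A[3]*B[3] = 3*2 = 6
A[4]*B[4] = 8*0 = 0
Sum = 12 + 3 + 0 + 6 + 0 = 21

21


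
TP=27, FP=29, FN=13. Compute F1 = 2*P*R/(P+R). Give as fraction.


F1 = 2 * P * R / (P + R)
P = TP/(TP+FP) = 27/56 = 27/56
R = TP/(TP+FN) = 27/40 = 27/40
2 * P * R = 2 * 27/56 * 27/40 = 729/1120
P + R = 27/56 + 27/40 = 81/70
F1 = 729/1120 / 81/70 = 9/16

9/16


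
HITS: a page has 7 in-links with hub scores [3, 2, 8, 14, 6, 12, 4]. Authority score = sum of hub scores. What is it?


Authority = sum of hub scores of in-linkers
In-link 1: hub score = 3
In-link 2: hub score = 2
In-link 3: hub score = 8
In-link 4: hub score = 14
In-link 5: hub score = 6
In-link 6: hub score = 12
In-link 7: hub score = 4
Authority = 3 + 2 + 8 + 14 + 6 + 12 + 4 = 49

49


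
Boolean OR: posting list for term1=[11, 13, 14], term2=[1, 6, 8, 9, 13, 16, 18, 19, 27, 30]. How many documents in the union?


Boolean OR: find union of posting lists
term1 docs: [11, 13, 14]
term2 docs: [1, 6, 8, 9, 13, 16, 18, 19, 27, 30]
Union: [1, 6, 8, 9, 11, 13, 14, 16, 18, 19, 27, 30]
|union| = 12

12


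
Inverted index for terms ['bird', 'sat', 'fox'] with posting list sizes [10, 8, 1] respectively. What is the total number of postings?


Summing posting list sizes:
'bird': 10 postings
'sat': 8 postings
'fox': 1 postings
Total = 10 + 8 + 1 = 19

19


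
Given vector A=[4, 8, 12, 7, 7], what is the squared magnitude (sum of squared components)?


|A|^2 = sum of squared components
A[0]^2 = 4^2 = 16
A[1]^2 = 8^2 = 64
A[2]^2 = 12^2 = 144
A[3]^2 = 7^2 = 49
A[4]^2 = 7^2 = 49
Sum = 16 + 64 + 144 + 49 + 49 = 322

322


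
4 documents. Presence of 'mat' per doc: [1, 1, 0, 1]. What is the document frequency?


Checking each document for 'mat':
Doc 1: present
Doc 2: present
Doc 3: absent
Doc 4: present
df = sum of presences = 1 + 1 + 0 + 1 = 3

3


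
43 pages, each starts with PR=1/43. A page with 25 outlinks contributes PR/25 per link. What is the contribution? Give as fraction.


Initial PR = 1/43 = 1/43
Outlinks = 25
Contribution per link = PR / outlinks
= 1/43 / 25
= 1/1075

1/1075


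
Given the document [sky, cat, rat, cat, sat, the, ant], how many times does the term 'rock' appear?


Document has 7 words
Scanning for 'rock':
Term not found in document
Count = 0

0


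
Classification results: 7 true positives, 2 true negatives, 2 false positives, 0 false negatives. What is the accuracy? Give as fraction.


Accuracy = (TP + TN) / (TP + TN + FP + FN)
TP + TN = 7 + 2 = 9
Total = 7 + 2 + 2 + 0 = 11
Accuracy = 9 / 11 = 9/11

9/11


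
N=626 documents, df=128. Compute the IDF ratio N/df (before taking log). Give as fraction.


IDF ratio = N / df
= 626 / 128
= 313/64

313/64


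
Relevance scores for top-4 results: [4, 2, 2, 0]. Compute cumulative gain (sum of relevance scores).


Cumulative Gain = sum of relevance scores
Position 1: rel=4, running sum=4
Position 2: rel=2, running sum=6
Position 3: rel=2, running sum=8
Position 4: rel=0, running sum=8
CG = 8

8


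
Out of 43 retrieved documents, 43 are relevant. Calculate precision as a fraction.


Precision = relevant_retrieved / total_retrieved
= 43 / 43
= 43 / (43 + 0)
= 1

1


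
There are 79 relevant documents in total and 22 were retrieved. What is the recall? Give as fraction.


Recall = retrieved_relevant / total_relevant
= 22 / 79
= 22 / (22 + 57)
= 22/79

22/79


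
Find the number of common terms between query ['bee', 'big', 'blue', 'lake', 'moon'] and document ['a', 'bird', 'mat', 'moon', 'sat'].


Query terms: ['bee', 'big', 'blue', 'lake', 'moon']
Document terms: ['a', 'bird', 'mat', 'moon', 'sat']
Common terms: ['moon']
Overlap count = 1

1


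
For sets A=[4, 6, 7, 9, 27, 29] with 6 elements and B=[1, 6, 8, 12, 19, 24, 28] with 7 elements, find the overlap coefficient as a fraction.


A intersect B = [6]
|A intersect B| = 1
min(|A|, |B|) = min(6, 7) = 6
Overlap = 1 / 6 = 1/6

1/6


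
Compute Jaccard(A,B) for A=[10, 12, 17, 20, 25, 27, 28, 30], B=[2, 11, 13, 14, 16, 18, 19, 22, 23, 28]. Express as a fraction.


A intersect B = [28]
|A intersect B| = 1
A union B = [2, 10, 11, 12, 13, 14, 16, 17, 18, 19, 20, 22, 23, 25, 27, 28, 30]
|A union B| = 17
Jaccard = 1/17 = 1/17

1/17


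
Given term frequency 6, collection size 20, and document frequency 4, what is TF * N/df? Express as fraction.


TF * (N/df)
= 6 * (20/4)
= 6 * 5
= 30

30


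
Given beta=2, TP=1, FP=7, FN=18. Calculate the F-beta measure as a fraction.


P = TP/(TP+FP) = 1/8 = 1/8
R = TP/(TP+FN) = 1/19 = 1/19
beta^2 = 2^2 = 4
(1 + beta^2) = 5
Numerator = (1+beta^2)*P*R = 5/152
Denominator = beta^2*P + R = 1/2 + 1/19 = 21/38
F_beta = 5/84

5/84


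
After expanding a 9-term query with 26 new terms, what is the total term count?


Original terms: 9
Expansion terms: 26
Total = 9 + 26 = 35

35


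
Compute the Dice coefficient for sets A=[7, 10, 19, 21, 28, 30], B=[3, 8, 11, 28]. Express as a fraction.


A intersect B = [28]
|A intersect B| = 1
|A| = 6, |B| = 4
Dice = 2*1 / (6+4)
= 2 / 10 = 1/5

1/5


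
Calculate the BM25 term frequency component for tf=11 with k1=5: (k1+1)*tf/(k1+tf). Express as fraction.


BM25 TF component = (k1+1)*tf / (k1+tf)
k1 = 5, tf = 11
Numerator = (5+1)*11 = 66
Denominator = 5 + 11 = 16
= 66/16 = 33/8

33/8


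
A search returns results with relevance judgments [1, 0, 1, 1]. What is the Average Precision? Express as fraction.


Computing P@k for each relevant position:
Position 1: relevant, P@1 = 1/1 = 1
Position 2: not relevant
Position 3: relevant, P@3 = 2/3 = 2/3
Position 4: relevant, P@4 = 3/4 = 3/4
Sum of P@k = 1 + 2/3 + 3/4 = 29/12
AP = 29/12 / 3 = 29/36

29/36


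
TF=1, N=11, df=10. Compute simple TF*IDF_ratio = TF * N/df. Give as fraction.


TF * (N/df)
= 1 * (11/10)
= 1 * 11/10
= 11/10

11/10


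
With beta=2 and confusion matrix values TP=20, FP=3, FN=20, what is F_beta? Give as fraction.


P = TP/(TP+FP) = 20/23 = 20/23
R = TP/(TP+FN) = 20/40 = 1/2
beta^2 = 2^2 = 4
(1 + beta^2) = 5
Numerator = (1+beta^2)*P*R = 50/23
Denominator = beta^2*P + R = 80/23 + 1/2 = 183/46
F_beta = 100/183

100/183


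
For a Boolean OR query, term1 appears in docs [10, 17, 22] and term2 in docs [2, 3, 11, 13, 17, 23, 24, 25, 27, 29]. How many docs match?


Boolean OR: find union of posting lists
term1 docs: [10, 17, 22]
term2 docs: [2, 3, 11, 13, 17, 23, 24, 25, 27, 29]
Union: [2, 3, 10, 11, 13, 17, 22, 23, 24, 25, 27, 29]
|union| = 12

12


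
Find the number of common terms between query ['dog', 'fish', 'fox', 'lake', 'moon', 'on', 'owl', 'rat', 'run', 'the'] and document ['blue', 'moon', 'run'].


Query terms: ['dog', 'fish', 'fox', 'lake', 'moon', 'on', 'owl', 'rat', 'run', 'the']
Document terms: ['blue', 'moon', 'run']
Common terms: ['moon', 'run']
Overlap count = 2

2


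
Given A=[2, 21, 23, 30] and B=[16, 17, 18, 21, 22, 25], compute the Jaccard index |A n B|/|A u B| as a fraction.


A intersect B = [21]
|A intersect B| = 1
A union B = [2, 16, 17, 18, 21, 22, 23, 25, 30]
|A union B| = 9
Jaccard = 1/9 = 1/9

1/9


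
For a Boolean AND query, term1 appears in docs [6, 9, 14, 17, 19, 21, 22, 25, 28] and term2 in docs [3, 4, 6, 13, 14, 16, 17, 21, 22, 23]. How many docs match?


Boolean AND: find intersection of posting lists
term1 docs: [6, 9, 14, 17, 19, 21, 22, 25, 28]
term2 docs: [3, 4, 6, 13, 14, 16, 17, 21, 22, 23]
Intersection: [6, 14, 17, 21, 22]
|intersection| = 5

5


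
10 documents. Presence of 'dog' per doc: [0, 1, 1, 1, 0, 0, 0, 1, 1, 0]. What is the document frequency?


Checking each document for 'dog':
Doc 1: absent
Doc 2: present
Doc 3: present
Doc 4: present
Doc 5: absent
Doc 6: absent
Doc 7: absent
Doc 8: present
Doc 9: present
Doc 10: absent
df = sum of presences = 0 + 1 + 1 + 1 + 0 + 0 + 0 + 1 + 1 + 0 = 5

5


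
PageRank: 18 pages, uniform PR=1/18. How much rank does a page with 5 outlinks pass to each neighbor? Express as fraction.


Initial PR = 1/18 = 1/18
Outlinks = 5
Contribution per link = PR / outlinks
= 1/18 / 5
= 1/90

1/90


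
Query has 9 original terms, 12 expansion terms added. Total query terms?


Original terms: 9
Expansion terms: 12
Total = 9 + 12 = 21

21


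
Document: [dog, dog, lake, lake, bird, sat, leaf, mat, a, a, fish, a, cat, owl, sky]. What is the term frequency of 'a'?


Document has 15 words
Scanning for 'a':
Found at positions: [8, 9, 11]
Count = 3

3


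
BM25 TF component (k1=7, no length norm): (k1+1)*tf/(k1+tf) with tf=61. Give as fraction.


BM25 TF component = (k1+1)*tf / (k1+tf)
k1 = 7, tf = 61
Numerator = (7+1)*61 = 488
Denominator = 7 + 61 = 68
= 488/68 = 122/17

122/17


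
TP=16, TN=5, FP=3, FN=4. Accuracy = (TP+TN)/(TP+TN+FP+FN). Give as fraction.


Accuracy = (TP + TN) / (TP + TN + FP + FN)
TP + TN = 16 + 5 = 21
Total = 16 + 5 + 3 + 4 = 28
Accuracy = 21 / 28 = 3/4

3/4


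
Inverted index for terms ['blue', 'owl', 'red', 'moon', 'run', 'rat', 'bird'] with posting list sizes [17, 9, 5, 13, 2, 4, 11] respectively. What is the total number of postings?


Summing posting list sizes:
'blue': 17 postings
'owl': 9 postings
'red': 5 postings
'moon': 13 postings
'run': 2 postings
'rat': 4 postings
'bird': 11 postings
Total = 17 + 9 + 5 + 13 + 2 + 4 + 11 = 61

61


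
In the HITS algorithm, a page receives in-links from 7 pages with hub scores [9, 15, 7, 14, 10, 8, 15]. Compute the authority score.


Authority = sum of hub scores of in-linkers
In-link 1: hub score = 9
In-link 2: hub score = 15
In-link 3: hub score = 7
In-link 4: hub score = 14
In-link 5: hub score = 10
In-link 6: hub score = 8
In-link 7: hub score = 15
Authority = 9 + 15 + 7 + 14 + 10 + 8 + 15 = 78

78


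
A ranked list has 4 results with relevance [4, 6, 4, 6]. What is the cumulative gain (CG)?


Cumulative Gain = sum of relevance scores
Position 1: rel=4, running sum=4
Position 2: rel=6, running sum=10
Position 3: rel=4, running sum=14
Position 4: rel=6, running sum=20
CG = 20

20


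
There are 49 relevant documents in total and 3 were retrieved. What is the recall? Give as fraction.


Recall = retrieved_relevant / total_relevant
= 3 / 49
= 3 / (3 + 46)
= 3/49

3/49


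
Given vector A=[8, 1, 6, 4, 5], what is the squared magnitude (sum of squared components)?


|A|^2 = sum of squared components
A[0]^2 = 8^2 = 64
A[1]^2 = 1^2 = 1
A[2]^2 = 6^2 = 36
A[3]^2 = 4^2 = 16
A[4]^2 = 5^2 = 25
Sum = 64 + 1 + 36 + 16 + 25 = 142

142


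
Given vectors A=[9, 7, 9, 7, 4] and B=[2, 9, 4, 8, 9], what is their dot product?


Dot product = sum of element-wise products
A[0]*B[0] = 9*2 = 18
A[1]*B[1] = 7*9 = 63
A[2]*B[2] = 9*4 = 36
A[3]*B[3] = 7*8 = 56
A[4]*B[4] = 4*9 = 36
Sum = 18 + 63 + 36 + 56 + 36 = 209

209


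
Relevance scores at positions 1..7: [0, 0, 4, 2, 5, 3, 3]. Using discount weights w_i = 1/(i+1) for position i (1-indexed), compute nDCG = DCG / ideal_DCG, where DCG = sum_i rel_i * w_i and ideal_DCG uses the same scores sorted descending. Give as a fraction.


Position discount weights w_i = 1/(i+1) for i=1..7:
Weights = [1/2, 1/3, 1/4, 1/5, 1/6, 1/7, 1/8]
Actual relevance: [0, 0, 4, 2, 5, 3, 3]
DCG = 0/2 + 0/3 + 4/4 + 2/5 + 5/6 + 3/7 + 3/8 = 2551/840
Ideal relevance (sorted desc): [5, 4, 3, 3, 2, 0, 0]
Ideal DCG = 5/2 + 4/3 + 3/4 + 3/5 + 2/6 + 0/7 + 0/8 = 331/60
nDCG = DCG / ideal_DCG = 2551/840 / 331/60 = 2551/4634

2551/4634


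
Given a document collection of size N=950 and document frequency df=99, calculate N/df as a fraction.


IDF ratio = N / df
= 950 / 99
= 950/99

950/99


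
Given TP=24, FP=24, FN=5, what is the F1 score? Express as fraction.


F1 = 2 * P * R / (P + R)
P = TP/(TP+FP) = 24/48 = 1/2
R = TP/(TP+FN) = 24/29 = 24/29
2 * P * R = 2 * 1/2 * 24/29 = 24/29
P + R = 1/2 + 24/29 = 77/58
F1 = 24/29 / 77/58 = 48/77

48/77


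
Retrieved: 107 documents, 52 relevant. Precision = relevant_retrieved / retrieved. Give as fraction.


Precision = relevant_retrieved / total_retrieved
= 52 / 107
= 52 / (52 + 55)
= 52/107

52/107


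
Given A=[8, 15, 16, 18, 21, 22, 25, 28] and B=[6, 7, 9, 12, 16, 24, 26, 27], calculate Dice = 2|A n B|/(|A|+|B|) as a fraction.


A intersect B = [16]
|A intersect B| = 1
|A| = 8, |B| = 8
Dice = 2*1 / (8+8)
= 2 / 16 = 1/8

1/8


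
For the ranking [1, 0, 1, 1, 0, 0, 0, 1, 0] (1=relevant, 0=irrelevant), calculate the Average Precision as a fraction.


Computing P@k for each relevant position:
Position 1: relevant, P@1 = 1/1 = 1
Position 2: not relevant
Position 3: relevant, P@3 = 2/3 = 2/3
Position 4: relevant, P@4 = 3/4 = 3/4
Position 5: not relevant
Position 6: not relevant
Position 7: not relevant
Position 8: relevant, P@8 = 4/8 = 1/2
Position 9: not relevant
Sum of P@k = 1 + 2/3 + 3/4 + 1/2 = 35/12
AP = 35/12 / 4 = 35/48

35/48


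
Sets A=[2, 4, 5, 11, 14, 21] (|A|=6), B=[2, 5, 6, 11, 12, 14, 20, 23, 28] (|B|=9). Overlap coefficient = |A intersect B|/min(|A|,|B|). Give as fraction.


A intersect B = [2, 5, 11, 14]
|A intersect B| = 4
min(|A|, |B|) = min(6, 9) = 6
Overlap = 4 / 6 = 2/3

2/3


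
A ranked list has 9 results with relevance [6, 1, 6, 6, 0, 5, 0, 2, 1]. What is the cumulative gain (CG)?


Cumulative Gain = sum of relevance scores
Position 1: rel=6, running sum=6
Position 2: rel=1, running sum=7
Position 3: rel=6, running sum=13
Position 4: rel=6, running sum=19
Position 5: rel=0, running sum=19
Position 6: rel=5, running sum=24
Position 7: rel=0, running sum=24
Position 8: rel=2, running sum=26
Position 9: rel=1, running sum=27
CG = 27

27


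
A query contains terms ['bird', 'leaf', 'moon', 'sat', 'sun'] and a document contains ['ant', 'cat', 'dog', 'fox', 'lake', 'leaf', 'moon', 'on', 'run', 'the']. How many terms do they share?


Query terms: ['bird', 'leaf', 'moon', 'sat', 'sun']
Document terms: ['ant', 'cat', 'dog', 'fox', 'lake', 'leaf', 'moon', 'on', 'run', 'the']
Common terms: ['leaf', 'moon']
Overlap count = 2

2


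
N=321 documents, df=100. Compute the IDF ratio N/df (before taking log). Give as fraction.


IDF ratio = N / df
= 321 / 100
= 321/100

321/100


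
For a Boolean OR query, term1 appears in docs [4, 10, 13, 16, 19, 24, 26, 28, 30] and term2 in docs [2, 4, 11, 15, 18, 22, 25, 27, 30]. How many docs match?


Boolean OR: find union of posting lists
term1 docs: [4, 10, 13, 16, 19, 24, 26, 28, 30]
term2 docs: [2, 4, 11, 15, 18, 22, 25, 27, 30]
Union: [2, 4, 10, 11, 13, 15, 16, 18, 19, 22, 24, 25, 26, 27, 28, 30]
|union| = 16

16


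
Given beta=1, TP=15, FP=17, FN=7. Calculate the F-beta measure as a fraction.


P = TP/(TP+FP) = 15/32 = 15/32
R = TP/(TP+FN) = 15/22 = 15/22
beta^2 = 1^2 = 1
(1 + beta^2) = 2
Numerator = (1+beta^2)*P*R = 225/352
Denominator = beta^2*P + R = 15/32 + 15/22 = 405/352
F_beta = 5/9

5/9


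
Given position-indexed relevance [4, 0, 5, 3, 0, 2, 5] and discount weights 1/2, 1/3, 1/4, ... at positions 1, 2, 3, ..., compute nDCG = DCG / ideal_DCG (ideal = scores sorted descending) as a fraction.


Position discount weights w_i = 1/(i+1) for i=1..7:
Weights = [1/2, 1/3, 1/4, 1/5, 1/6, 1/7, 1/8]
Actual relevance: [4, 0, 5, 3, 0, 2, 5]
DCG = 4/2 + 0/3 + 5/4 + 3/5 + 0/6 + 2/7 + 5/8 = 1333/280
Ideal relevance (sorted desc): [5, 5, 4, 3, 2, 0, 0]
Ideal DCG = 5/2 + 5/3 + 4/4 + 3/5 + 2/6 + 0/7 + 0/8 = 61/10
nDCG = DCG / ideal_DCG = 1333/280 / 61/10 = 1333/1708

1333/1708


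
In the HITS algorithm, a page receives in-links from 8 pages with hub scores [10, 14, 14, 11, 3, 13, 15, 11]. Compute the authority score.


Authority = sum of hub scores of in-linkers
In-link 1: hub score = 10
In-link 2: hub score = 14
In-link 3: hub score = 14
In-link 4: hub score = 11
In-link 5: hub score = 3
In-link 6: hub score = 13
In-link 7: hub score = 15
In-link 8: hub score = 11
Authority = 10 + 14 + 14 + 11 + 3 + 13 + 15 + 11 = 91

91


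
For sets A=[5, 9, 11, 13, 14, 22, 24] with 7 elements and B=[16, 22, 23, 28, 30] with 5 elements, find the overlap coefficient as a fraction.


A intersect B = [22]
|A intersect B| = 1
min(|A|, |B|) = min(7, 5) = 5
Overlap = 1 / 5 = 1/5

1/5


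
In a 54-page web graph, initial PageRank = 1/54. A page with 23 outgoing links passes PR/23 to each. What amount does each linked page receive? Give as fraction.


Initial PR = 1/54 = 1/54
Outlinks = 23
Contribution per link = PR / outlinks
= 1/54 / 23
= 1/1242

1/1242


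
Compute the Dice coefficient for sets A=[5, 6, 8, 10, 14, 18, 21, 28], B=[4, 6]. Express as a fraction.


A intersect B = [6]
|A intersect B| = 1
|A| = 8, |B| = 2
Dice = 2*1 / (8+2)
= 2 / 10 = 1/5

1/5


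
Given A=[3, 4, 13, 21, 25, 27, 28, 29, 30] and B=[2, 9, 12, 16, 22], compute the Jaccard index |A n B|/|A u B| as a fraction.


A intersect B = []
|A intersect B| = 0
A union B = [2, 3, 4, 9, 12, 13, 16, 21, 22, 25, 27, 28, 29, 30]
|A union B| = 14
Jaccard = 0/14 = 0

0


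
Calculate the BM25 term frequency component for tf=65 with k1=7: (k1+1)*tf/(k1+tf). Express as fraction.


BM25 TF component = (k1+1)*tf / (k1+tf)
k1 = 7, tf = 65
Numerator = (7+1)*65 = 520
Denominator = 7 + 65 = 72
= 520/72 = 65/9

65/9


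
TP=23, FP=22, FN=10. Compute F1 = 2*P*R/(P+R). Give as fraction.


F1 = 2 * P * R / (P + R)
P = TP/(TP+FP) = 23/45 = 23/45
R = TP/(TP+FN) = 23/33 = 23/33
2 * P * R = 2 * 23/45 * 23/33 = 1058/1485
P + R = 23/45 + 23/33 = 598/495
F1 = 1058/1485 / 598/495 = 23/39

23/39


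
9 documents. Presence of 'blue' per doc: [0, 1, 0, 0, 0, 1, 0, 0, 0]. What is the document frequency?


Checking each document for 'blue':
Doc 1: absent
Doc 2: present
Doc 3: absent
Doc 4: absent
Doc 5: absent
Doc 6: present
Doc 7: absent
Doc 8: absent
Doc 9: absent
df = sum of presences = 0 + 1 + 0 + 0 + 0 + 1 + 0 + 0 + 0 = 2

2


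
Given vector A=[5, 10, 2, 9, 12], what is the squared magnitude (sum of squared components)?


|A|^2 = sum of squared components
A[0]^2 = 5^2 = 25
A[1]^2 = 10^2 = 100
A[2]^2 = 2^2 = 4
A[3]^2 = 9^2 = 81
A[4]^2 = 12^2 = 144
Sum = 25 + 100 + 4 + 81 + 144 = 354

354


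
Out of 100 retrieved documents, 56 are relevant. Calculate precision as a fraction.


Precision = relevant_retrieved / total_retrieved
= 56 / 100
= 56 / (56 + 44)
= 14/25

14/25


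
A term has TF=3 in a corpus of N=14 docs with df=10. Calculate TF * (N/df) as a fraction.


TF * (N/df)
= 3 * (14/10)
= 3 * 7/5
= 21/5

21/5


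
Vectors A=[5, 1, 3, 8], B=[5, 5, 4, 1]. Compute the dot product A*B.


Dot product = sum of element-wise products
A[0]*B[0] = 5*5 = 25
A[1]*B[1] = 1*5 = 5
A[2]*B[2] = 3*4 = 12
A[3]*B[3] = 8*1 = 8
Sum = 25 + 5 + 12 + 8 = 50

50


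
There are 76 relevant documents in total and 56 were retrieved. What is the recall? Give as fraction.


Recall = retrieved_relevant / total_relevant
= 56 / 76
= 56 / (56 + 20)
= 14/19

14/19


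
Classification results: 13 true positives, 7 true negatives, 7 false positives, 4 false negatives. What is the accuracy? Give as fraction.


Accuracy = (TP + TN) / (TP + TN + FP + FN)
TP + TN = 13 + 7 = 20
Total = 13 + 7 + 7 + 4 = 31
Accuracy = 20 / 31 = 20/31

20/31


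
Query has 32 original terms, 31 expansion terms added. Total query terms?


Original terms: 32
Expansion terms: 31
Total = 32 + 31 = 63

63


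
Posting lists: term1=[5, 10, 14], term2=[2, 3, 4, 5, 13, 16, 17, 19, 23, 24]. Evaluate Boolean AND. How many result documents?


Boolean AND: find intersection of posting lists
term1 docs: [5, 10, 14]
term2 docs: [2, 3, 4, 5, 13, 16, 17, 19, 23, 24]
Intersection: [5]
|intersection| = 1

1


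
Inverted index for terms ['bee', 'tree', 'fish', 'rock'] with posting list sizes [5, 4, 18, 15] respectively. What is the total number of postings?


Summing posting list sizes:
'bee': 5 postings
'tree': 4 postings
'fish': 18 postings
'rock': 15 postings
Total = 5 + 4 + 18 + 15 = 42

42


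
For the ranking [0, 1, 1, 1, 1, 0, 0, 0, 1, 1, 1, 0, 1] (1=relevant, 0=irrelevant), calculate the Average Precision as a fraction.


Computing P@k for each relevant position:
Position 1: not relevant
Position 2: relevant, P@2 = 1/2 = 1/2
Position 3: relevant, P@3 = 2/3 = 2/3
Position 4: relevant, P@4 = 3/4 = 3/4
Position 5: relevant, P@5 = 4/5 = 4/5
Position 6: not relevant
Position 7: not relevant
Position 8: not relevant
Position 9: relevant, P@9 = 5/9 = 5/9
Position 10: relevant, P@10 = 6/10 = 3/5
Position 11: relevant, P@11 = 7/11 = 7/11
Position 12: not relevant
Position 13: relevant, P@13 = 8/13 = 8/13
Sum of P@k = 1/2 + 2/3 + 3/4 + 4/5 + 5/9 + 3/5 + 7/11 + 8/13 = 131891/25740
AP = 131891/25740 / 8 = 131891/205920

131891/205920
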